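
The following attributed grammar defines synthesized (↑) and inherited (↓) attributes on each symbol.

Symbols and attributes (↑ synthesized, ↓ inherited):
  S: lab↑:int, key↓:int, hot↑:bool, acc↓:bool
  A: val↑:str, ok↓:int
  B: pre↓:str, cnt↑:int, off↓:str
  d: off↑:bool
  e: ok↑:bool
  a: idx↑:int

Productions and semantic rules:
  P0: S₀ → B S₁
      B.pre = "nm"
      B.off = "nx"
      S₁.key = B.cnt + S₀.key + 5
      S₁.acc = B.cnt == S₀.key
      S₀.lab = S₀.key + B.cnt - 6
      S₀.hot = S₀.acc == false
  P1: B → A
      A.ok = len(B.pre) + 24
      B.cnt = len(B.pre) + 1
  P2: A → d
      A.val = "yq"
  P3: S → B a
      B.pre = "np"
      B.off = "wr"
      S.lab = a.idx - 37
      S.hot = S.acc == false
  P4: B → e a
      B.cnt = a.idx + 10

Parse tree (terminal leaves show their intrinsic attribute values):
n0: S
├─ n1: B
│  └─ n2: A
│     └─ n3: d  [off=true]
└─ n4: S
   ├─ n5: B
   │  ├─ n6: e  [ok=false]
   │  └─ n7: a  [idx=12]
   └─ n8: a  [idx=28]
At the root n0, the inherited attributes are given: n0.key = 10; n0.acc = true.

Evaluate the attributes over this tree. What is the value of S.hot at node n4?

true

1. n0.key = 10  [given at root]
2. n0.acc = true  [given at root]
3. n1.pre = "nm"  ["nm"]
4. n1.off = "nx"  ["nx"]
5. n2.ok = 26  [len(B.pre) + 24]
6. n3.off = true  [terminal]
7. n2.val = "yq"  ["yq"]
8. n1.cnt = 3  [len(B.pre) + 1]
9. n4.key = 18  [B.cnt + S₀.key + 5]
10. n4.acc = false  [B.cnt == S₀.key]
11. n5.pre = "np"  ["np"]
12. n5.off = "wr"  ["wr"]
13. n6.ok = false  [terminal]
14. n7.idx = 12  [terminal]
15. n5.cnt = 22  [a.idx + 10]
16. n8.idx = 28  [terminal]
17. n4.lab = -9  [a.idx - 37]
18. n4.hot = true  [S.acc == false]
19. n0.lab = 7  [S₀.key + B.cnt - 6]
20. n0.hot = false  [S₀.acc == false]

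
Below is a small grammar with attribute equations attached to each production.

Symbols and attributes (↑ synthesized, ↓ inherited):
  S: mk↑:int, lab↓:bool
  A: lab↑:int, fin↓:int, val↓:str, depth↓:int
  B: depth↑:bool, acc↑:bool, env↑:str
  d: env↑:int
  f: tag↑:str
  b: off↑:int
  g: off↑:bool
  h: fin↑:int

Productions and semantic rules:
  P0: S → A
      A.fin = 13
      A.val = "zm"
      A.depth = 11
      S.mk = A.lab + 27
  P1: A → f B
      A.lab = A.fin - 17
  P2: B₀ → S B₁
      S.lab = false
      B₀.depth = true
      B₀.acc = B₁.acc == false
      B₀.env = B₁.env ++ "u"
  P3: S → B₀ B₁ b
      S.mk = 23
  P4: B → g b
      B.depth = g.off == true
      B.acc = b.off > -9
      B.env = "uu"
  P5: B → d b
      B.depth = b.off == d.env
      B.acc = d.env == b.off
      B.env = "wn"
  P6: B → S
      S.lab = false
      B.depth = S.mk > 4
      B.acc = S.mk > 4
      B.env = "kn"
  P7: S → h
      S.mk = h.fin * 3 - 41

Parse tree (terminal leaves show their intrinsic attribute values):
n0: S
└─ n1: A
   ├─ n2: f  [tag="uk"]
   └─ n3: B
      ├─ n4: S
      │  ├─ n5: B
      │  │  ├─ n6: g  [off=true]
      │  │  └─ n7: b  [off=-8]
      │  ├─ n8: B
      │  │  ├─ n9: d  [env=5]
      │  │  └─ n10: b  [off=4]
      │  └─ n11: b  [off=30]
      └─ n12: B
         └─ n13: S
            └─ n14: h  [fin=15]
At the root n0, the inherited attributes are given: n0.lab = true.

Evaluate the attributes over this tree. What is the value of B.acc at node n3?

true

1. n0.lab = true  [given at root]
2. n1.fin = 13  [13]
3. n1.val = "zm"  ["zm"]
4. n1.depth = 11  [11]
5. n2.tag = "uk"  [terminal]
6. n4.lab = false  [false]
7. n6.off = true  [terminal]
8. n7.off = -8  [terminal]
9. n5.depth = true  [g.off == true]
10. n5.acc = true  [b.off > -9]
11. n5.env = "uu"  ["uu"]
12. n9.env = 5  [terminal]
13. n10.off = 4  [terminal]
14. n8.depth = false  [b.off == d.env]
15. n8.acc = false  [d.env == b.off]
16. n8.env = "wn"  ["wn"]
17. n11.off = 30  [terminal]
18. n4.mk = 23  [23]
19. n13.lab = false  [false]
20. n14.fin = 15  [terminal]
21. n13.mk = 4  [h.fin * 3 - 41]
22. n12.depth = false  [S.mk > 4]
23. n12.acc = false  [S.mk > 4]
24. n12.env = "kn"  ["kn"]
25. n3.depth = true  [true]
26. n3.acc = true  [B₁.acc == false]
27. n3.env = "knu"  [B₁.env ++ "u"]
28. n1.lab = -4  [A.fin - 17]
29. n0.mk = 23  [A.lab + 27]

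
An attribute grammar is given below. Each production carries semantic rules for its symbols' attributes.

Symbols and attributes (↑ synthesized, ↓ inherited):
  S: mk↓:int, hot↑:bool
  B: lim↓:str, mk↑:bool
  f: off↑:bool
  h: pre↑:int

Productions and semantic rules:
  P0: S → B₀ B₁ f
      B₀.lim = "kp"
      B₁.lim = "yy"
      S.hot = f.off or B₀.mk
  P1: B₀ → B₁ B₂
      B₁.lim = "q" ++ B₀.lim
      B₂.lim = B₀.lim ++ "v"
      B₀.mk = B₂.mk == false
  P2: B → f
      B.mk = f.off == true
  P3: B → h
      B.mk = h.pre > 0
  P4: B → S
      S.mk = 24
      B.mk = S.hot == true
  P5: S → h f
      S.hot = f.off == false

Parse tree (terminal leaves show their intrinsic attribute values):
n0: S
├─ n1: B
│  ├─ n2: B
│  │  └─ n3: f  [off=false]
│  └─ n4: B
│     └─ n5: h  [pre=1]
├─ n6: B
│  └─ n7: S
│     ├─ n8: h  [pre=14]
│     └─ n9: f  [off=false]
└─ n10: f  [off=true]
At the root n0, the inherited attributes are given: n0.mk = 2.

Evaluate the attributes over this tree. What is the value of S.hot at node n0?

1. n0.mk = 2  [given at root]
2. n1.lim = "kp"  ["kp"]
3. n2.lim = "qkp"  ["q" ++ B₀.lim]
4. n3.off = false  [terminal]
5. n2.mk = false  [f.off == true]
6. n4.lim = "kpv"  [B₀.lim ++ "v"]
7. n5.pre = 1  [terminal]
8. n4.mk = true  [h.pre > 0]
9. n1.mk = false  [B₂.mk == false]
10. n6.lim = "yy"  ["yy"]
11. n7.mk = 24  [24]
12. n8.pre = 14  [terminal]
13. n9.off = false  [terminal]
14. n7.hot = true  [f.off == false]
15. n6.mk = true  [S.hot == true]
16. n10.off = true  [terminal]
17. n0.hot = true  [f.off or B₀.mk]

true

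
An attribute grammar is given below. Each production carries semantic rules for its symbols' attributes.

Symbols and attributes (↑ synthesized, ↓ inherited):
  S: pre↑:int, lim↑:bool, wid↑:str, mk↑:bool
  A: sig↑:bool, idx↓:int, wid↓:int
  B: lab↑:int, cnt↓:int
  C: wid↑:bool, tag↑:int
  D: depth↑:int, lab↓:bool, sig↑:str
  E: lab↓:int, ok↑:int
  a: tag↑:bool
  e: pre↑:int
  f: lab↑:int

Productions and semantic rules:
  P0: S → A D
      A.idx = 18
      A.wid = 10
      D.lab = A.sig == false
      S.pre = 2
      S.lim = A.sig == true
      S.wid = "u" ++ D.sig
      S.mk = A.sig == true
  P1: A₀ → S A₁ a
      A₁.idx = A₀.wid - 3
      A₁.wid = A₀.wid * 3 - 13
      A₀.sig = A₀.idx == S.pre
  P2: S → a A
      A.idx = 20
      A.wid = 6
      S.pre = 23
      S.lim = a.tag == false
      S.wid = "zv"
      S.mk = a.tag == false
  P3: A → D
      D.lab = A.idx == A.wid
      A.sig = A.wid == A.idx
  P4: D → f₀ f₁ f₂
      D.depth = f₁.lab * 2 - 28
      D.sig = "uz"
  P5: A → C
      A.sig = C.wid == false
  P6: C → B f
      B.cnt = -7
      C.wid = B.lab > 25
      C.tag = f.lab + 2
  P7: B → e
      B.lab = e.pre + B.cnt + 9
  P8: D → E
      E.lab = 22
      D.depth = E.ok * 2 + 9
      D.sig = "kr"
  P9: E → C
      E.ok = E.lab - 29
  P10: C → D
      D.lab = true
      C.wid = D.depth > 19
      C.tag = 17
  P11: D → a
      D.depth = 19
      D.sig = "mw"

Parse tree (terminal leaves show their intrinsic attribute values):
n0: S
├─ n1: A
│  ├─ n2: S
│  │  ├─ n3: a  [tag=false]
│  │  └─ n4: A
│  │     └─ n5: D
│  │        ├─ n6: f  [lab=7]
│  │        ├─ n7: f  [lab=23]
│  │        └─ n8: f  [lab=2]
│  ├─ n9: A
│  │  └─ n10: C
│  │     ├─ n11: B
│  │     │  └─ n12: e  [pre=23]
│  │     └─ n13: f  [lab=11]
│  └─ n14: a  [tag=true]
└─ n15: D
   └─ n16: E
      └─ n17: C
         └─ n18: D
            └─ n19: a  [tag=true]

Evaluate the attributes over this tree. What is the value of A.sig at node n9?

1. n1.idx = 18  [18]
2. n1.wid = 10  [10]
3. n3.tag = false  [terminal]
4. n4.idx = 20  [20]
5. n4.wid = 6  [6]
6. n5.lab = false  [A.idx == A.wid]
7. n6.lab = 7  [terminal]
8. n7.lab = 23  [terminal]
9. n8.lab = 2  [terminal]
10. n5.depth = 18  [f₁.lab * 2 - 28]
11. n5.sig = "uz"  ["uz"]
12. n4.sig = false  [A.wid == A.idx]
13. n2.pre = 23  [23]
14. n2.lim = true  [a.tag == false]
15. n2.wid = "zv"  ["zv"]
16. n2.mk = true  [a.tag == false]
17. n9.idx = 7  [A₀.wid - 3]
18. n9.wid = 17  [A₀.wid * 3 - 13]
19. n11.cnt = -7  [-7]
20. n12.pre = 23  [terminal]
21. n11.lab = 25  [e.pre + B.cnt + 9]
22. n13.lab = 11  [terminal]
23. n10.wid = false  [B.lab > 25]
24. n10.tag = 13  [f.lab + 2]
25. n9.sig = true  [C.wid == false]
26. n14.tag = true  [terminal]
27. n1.sig = false  [A₀.idx == S.pre]
28. n15.lab = true  [A.sig == false]
29. n16.lab = 22  [22]
30. n18.lab = true  [true]
31. n19.tag = true  [terminal]
32. n18.depth = 19  [19]
33. n18.sig = "mw"  ["mw"]
34. n17.wid = false  [D.depth > 19]
35. n17.tag = 17  [17]
36. n16.ok = -7  [E.lab - 29]
37. n15.depth = -5  [E.ok * 2 + 9]
38. n15.sig = "kr"  ["kr"]
39. n0.pre = 2  [2]
40. n0.lim = false  [A.sig == true]
41. n0.wid = "ukr"  ["u" ++ D.sig]
42. n0.mk = false  [A.sig == true]

true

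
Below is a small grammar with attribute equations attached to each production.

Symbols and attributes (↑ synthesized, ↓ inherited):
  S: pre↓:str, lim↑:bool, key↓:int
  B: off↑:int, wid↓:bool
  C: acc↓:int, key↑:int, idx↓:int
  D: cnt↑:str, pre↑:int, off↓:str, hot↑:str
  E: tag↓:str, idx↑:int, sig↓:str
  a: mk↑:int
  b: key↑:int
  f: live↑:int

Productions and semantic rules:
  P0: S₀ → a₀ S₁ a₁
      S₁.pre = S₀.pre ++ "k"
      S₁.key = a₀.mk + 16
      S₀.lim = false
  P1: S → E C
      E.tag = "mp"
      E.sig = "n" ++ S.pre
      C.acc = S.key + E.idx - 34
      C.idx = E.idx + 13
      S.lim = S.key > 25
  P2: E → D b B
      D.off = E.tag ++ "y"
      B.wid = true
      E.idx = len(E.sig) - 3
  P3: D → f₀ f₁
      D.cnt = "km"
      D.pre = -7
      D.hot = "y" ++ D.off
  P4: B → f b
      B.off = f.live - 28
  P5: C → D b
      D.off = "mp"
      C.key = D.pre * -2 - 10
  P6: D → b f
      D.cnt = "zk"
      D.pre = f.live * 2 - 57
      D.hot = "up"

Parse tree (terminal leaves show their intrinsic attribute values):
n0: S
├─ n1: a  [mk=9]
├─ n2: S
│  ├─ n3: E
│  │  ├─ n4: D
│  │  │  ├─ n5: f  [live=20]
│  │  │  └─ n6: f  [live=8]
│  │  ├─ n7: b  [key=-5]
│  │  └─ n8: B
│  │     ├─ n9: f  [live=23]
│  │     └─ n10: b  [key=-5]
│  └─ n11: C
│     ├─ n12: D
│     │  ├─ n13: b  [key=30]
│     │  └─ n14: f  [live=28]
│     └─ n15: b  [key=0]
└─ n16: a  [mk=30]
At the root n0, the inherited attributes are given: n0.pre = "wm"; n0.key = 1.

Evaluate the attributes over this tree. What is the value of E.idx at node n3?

1

1. n0.pre = "wm"  [given at root]
2. n0.key = 1  [given at root]
3. n1.mk = 9  [terminal]
4. n2.pre = "wmk"  [S₀.pre ++ "k"]
5. n2.key = 25  [a₀.mk + 16]
6. n3.tag = "mp"  ["mp"]
7. n3.sig = "nwmk"  ["n" ++ S.pre]
8. n4.off = "mpy"  [E.tag ++ "y"]
9. n5.live = 20  [terminal]
10. n6.live = 8  [terminal]
11. n4.cnt = "km"  ["km"]
12. n4.pre = -7  [-7]
13. n4.hot = "ympy"  ["y" ++ D.off]
14. n7.key = -5  [terminal]
15. n8.wid = true  [true]
16. n9.live = 23  [terminal]
17. n10.key = -5  [terminal]
18. n8.off = -5  [f.live - 28]
19. n3.idx = 1  [len(E.sig) - 3]
20. n11.acc = -8  [S.key + E.idx - 34]
21. n11.idx = 14  [E.idx + 13]
22. n12.off = "mp"  ["mp"]
23. n13.key = 30  [terminal]
24. n14.live = 28  [terminal]
25. n12.cnt = "zk"  ["zk"]
26. n12.pre = -1  [f.live * 2 - 57]
27. n12.hot = "up"  ["up"]
28. n15.key = 0  [terminal]
29. n11.key = -8  [D.pre * -2 - 10]
30. n2.lim = false  [S.key > 25]
31. n16.mk = 30  [terminal]
32. n0.lim = false  [false]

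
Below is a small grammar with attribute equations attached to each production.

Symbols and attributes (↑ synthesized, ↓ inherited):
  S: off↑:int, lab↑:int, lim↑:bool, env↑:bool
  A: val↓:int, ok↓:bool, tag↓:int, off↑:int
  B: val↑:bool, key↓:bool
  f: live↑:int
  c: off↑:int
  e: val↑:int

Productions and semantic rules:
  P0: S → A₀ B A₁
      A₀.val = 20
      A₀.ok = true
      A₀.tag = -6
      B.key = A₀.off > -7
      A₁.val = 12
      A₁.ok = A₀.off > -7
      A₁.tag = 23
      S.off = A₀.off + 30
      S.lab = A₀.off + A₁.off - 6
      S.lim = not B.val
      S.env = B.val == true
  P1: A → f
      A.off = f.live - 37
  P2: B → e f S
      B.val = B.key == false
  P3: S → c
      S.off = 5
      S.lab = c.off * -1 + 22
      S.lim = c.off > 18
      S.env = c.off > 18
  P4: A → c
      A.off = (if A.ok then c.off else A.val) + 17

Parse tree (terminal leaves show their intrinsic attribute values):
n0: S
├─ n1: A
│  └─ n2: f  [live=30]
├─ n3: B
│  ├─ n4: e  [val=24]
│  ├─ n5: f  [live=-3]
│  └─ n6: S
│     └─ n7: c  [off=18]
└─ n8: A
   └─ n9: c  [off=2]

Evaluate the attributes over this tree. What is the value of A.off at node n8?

1. n1.val = 20  [20]
2. n1.ok = true  [true]
3. n1.tag = -6  [-6]
4. n2.live = 30  [terminal]
5. n1.off = -7  [f.live - 37]
6. n3.key = false  [A₀.off > -7]
7. n4.val = 24  [terminal]
8. n5.live = -3  [terminal]
9. n7.off = 18  [terminal]
10. n6.off = 5  [5]
11. n6.lab = 4  [c.off * -1 + 22]
12. n6.lim = false  [c.off > 18]
13. n6.env = false  [c.off > 18]
14. n3.val = true  [B.key == false]
15. n8.val = 12  [12]
16. n8.ok = false  [A₀.off > -7]
17. n8.tag = 23  [23]
18. n9.off = 2  [terminal]
19. n8.off = 29  [(if A.ok then c.off else A.val) + 17]
20. n0.off = 23  [A₀.off + 30]
21. n0.lab = 16  [A₀.off + A₁.off - 6]
22. n0.lim = false  [not B.val]
23. n0.env = true  [B.val == true]

29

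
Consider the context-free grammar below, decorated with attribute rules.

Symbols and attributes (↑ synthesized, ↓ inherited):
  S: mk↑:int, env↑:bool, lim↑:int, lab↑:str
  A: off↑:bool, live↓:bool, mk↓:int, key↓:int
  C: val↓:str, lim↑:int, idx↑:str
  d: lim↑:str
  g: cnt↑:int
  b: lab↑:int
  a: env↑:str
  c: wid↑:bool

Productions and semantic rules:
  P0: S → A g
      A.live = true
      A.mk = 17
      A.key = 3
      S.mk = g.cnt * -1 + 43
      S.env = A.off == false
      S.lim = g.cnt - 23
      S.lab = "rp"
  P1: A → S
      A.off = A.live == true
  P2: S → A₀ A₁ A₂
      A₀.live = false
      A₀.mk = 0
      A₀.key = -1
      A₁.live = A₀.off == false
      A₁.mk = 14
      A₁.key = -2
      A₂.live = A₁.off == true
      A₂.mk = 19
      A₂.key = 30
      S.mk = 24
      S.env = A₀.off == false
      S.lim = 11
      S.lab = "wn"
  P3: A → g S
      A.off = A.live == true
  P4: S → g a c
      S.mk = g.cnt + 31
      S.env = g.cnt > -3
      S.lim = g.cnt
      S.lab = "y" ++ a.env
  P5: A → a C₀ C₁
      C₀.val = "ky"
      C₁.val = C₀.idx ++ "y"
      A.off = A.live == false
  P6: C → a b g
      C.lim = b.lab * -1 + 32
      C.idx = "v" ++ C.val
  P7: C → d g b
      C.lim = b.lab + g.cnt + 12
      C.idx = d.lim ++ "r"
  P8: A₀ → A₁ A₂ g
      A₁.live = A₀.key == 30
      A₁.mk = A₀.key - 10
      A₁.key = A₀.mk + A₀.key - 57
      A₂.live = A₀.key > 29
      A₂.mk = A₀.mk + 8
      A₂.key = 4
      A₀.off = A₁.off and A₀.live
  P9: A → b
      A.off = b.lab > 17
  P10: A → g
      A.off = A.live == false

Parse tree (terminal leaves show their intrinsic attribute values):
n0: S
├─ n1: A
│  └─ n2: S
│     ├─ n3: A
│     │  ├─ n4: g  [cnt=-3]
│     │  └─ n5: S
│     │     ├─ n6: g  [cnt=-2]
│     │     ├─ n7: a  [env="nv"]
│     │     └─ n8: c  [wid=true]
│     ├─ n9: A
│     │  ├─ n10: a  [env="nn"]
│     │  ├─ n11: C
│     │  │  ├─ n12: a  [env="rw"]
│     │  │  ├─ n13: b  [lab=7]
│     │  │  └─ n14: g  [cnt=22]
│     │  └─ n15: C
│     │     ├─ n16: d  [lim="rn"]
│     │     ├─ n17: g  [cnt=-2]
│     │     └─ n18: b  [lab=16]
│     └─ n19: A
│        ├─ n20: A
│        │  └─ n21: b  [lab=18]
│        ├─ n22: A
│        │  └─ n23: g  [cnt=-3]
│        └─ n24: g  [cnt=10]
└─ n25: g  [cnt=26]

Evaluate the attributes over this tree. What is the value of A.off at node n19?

false

1. n1.live = true  [true]
2. n1.mk = 17  [17]
3. n1.key = 3  [3]
4. n3.live = false  [false]
5. n3.mk = 0  [0]
6. n3.key = -1  [-1]
7. n4.cnt = -3  [terminal]
8. n6.cnt = -2  [terminal]
9. n7.env = "nv"  [terminal]
10. n8.wid = true  [terminal]
11. n5.mk = 29  [g.cnt + 31]
12. n5.env = true  [g.cnt > -3]
13. n5.lim = -2  [g.cnt]
14. n5.lab = "ynv"  ["y" ++ a.env]
15. n3.off = false  [A.live == true]
16. n9.live = true  [A₀.off == false]
17. n9.mk = 14  [14]
18. n9.key = -2  [-2]
19. n10.env = "nn"  [terminal]
20. n11.val = "ky"  ["ky"]
21. n12.env = "rw"  [terminal]
22. n13.lab = 7  [terminal]
23. n14.cnt = 22  [terminal]
24. n11.lim = 25  [b.lab * -1 + 32]
25. n11.idx = "vky"  ["v" ++ C.val]
26. n15.val = "vkyy"  [C₀.idx ++ "y"]
27. n16.lim = "rn"  [terminal]
28. n17.cnt = -2  [terminal]
29. n18.lab = 16  [terminal]
30. n15.lim = 26  [b.lab + g.cnt + 12]
31. n15.idx = "rnr"  [d.lim ++ "r"]
32. n9.off = false  [A.live == false]
33. n19.live = false  [A₁.off == true]
34. n19.mk = 19  [19]
35. n19.key = 30  [30]
36. n20.live = true  [A₀.key == 30]
37. n20.mk = 20  [A₀.key - 10]
38. n20.key = -8  [A₀.mk + A₀.key - 57]
39. n21.lab = 18  [terminal]
40. n20.off = true  [b.lab > 17]
41. n22.live = true  [A₀.key > 29]
42. n22.mk = 27  [A₀.mk + 8]
43. n22.key = 4  [4]
44. n23.cnt = -3  [terminal]
45. n22.off = false  [A.live == false]
46. n24.cnt = 10  [terminal]
47. n19.off = false  [A₁.off and A₀.live]
48. n2.mk = 24  [24]
49. n2.env = true  [A₀.off == false]
50. n2.lim = 11  [11]
51. n2.lab = "wn"  ["wn"]
52. n1.off = true  [A.live == true]
53. n25.cnt = 26  [terminal]
54. n0.mk = 17  [g.cnt * -1 + 43]
55. n0.env = false  [A.off == false]
56. n0.lim = 3  [g.cnt - 23]
57. n0.lab = "rp"  ["rp"]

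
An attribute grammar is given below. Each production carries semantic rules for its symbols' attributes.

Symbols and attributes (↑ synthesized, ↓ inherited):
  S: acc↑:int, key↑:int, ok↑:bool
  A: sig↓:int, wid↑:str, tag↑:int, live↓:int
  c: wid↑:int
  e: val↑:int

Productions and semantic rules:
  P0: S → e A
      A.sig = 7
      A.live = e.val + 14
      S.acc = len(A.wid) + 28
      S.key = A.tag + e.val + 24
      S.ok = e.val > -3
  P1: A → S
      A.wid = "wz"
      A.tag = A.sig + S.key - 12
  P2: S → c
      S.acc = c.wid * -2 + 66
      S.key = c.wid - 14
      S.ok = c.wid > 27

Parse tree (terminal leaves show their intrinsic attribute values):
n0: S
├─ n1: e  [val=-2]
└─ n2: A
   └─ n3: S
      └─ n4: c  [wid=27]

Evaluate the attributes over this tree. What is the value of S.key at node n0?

30

1. n1.val = -2  [terminal]
2. n2.sig = 7  [7]
3. n2.live = 12  [e.val + 14]
4. n4.wid = 27  [terminal]
5. n3.acc = 12  [c.wid * -2 + 66]
6. n3.key = 13  [c.wid - 14]
7. n3.ok = false  [c.wid > 27]
8. n2.wid = "wz"  ["wz"]
9. n2.tag = 8  [A.sig + S.key - 12]
10. n0.acc = 30  [len(A.wid) + 28]
11. n0.key = 30  [A.tag + e.val + 24]
12. n0.ok = true  [e.val > -3]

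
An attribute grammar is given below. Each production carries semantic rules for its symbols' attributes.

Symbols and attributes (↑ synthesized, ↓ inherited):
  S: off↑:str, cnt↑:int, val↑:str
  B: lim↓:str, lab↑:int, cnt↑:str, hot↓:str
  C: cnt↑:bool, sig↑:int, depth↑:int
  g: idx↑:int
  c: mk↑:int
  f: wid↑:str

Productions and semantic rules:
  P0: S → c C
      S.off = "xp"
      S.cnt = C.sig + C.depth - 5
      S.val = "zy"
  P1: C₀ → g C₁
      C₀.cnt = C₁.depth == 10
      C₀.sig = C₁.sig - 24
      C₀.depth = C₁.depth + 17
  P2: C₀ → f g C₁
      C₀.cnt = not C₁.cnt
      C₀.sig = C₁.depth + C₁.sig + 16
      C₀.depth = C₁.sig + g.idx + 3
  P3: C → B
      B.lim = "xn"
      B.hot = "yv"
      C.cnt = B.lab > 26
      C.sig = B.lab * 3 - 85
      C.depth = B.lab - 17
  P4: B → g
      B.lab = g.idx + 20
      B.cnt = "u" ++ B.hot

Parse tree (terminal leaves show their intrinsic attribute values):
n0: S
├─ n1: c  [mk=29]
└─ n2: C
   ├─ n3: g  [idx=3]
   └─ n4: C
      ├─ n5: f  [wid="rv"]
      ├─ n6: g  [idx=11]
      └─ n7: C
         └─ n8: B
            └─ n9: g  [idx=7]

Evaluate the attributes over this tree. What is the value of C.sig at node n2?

-2

1. n1.mk = 29  [terminal]
2. n3.idx = 3  [terminal]
3. n5.wid = "rv"  [terminal]
4. n6.idx = 11  [terminal]
5. n8.lim = "xn"  ["xn"]
6. n8.hot = "yv"  ["yv"]
7. n9.idx = 7  [terminal]
8. n8.lab = 27  [g.idx + 20]
9. n8.cnt = "uyv"  ["u" ++ B.hot]
10. n7.cnt = true  [B.lab > 26]
11. n7.sig = -4  [B.lab * 3 - 85]
12. n7.depth = 10  [B.lab - 17]
13. n4.cnt = false  [not C₁.cnt]
14. n4.sig = 22  [C₁.depth + C₁.sig + 16]
15. n4.depth = 10  [C₁.sig + g.idx + 3]
16. n2.cnt = true  [C₁.depth == 10]
17. n2.sig = -2  [C₁.sig - 24]
18. n2.depth = 27  [C₁.depth + 17]
19. n0.off = "xp"  ["xp"]
20. n0.cnt = 20  [C.sig + C.depth - 5]
21. n0.val = "zy"  ["zy"]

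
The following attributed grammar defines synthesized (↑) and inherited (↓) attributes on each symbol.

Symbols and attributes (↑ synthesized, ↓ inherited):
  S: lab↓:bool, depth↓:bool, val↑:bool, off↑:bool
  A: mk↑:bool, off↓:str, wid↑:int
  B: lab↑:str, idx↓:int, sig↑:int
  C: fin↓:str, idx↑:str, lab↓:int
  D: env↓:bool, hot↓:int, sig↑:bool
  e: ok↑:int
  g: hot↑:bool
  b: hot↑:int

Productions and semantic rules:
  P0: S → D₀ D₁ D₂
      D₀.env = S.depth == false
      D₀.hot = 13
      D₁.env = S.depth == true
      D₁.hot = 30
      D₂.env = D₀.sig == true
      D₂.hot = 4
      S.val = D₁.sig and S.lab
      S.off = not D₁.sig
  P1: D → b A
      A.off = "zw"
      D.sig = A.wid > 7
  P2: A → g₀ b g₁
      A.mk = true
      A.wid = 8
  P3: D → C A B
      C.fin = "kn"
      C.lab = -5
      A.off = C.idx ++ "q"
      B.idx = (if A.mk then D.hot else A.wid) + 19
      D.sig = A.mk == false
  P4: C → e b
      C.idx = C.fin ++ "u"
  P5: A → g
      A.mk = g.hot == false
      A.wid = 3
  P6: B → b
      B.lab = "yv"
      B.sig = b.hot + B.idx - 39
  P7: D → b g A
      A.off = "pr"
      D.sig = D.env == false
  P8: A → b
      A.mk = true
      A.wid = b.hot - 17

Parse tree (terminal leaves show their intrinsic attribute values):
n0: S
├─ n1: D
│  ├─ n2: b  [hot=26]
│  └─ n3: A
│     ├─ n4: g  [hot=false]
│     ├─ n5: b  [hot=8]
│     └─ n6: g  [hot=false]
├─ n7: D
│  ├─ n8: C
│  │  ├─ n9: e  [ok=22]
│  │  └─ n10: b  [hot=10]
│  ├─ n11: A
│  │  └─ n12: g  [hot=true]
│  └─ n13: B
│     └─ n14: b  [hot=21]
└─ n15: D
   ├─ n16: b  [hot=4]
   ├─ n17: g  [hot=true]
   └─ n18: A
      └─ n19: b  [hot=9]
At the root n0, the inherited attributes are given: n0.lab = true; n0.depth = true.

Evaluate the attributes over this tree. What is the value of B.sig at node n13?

1. n0.lab = true  [given at root]
2. n0.depth = true  [given at root]
3. n1.env = false  [S.depth == false]
4. n1.hot = 13  [13]
5. n2.hot = 26  [terminal]
6. n3.off = "zw"  ["zw"]
7. n4.hot = false  [terminal]
8. n5.hot = 8  [terminal]
9. n6.hot = false  [terminal]
10. n3.mk = true  [true]
11. n3.wid = 8  [8]
12. n1.sig = true  [A.wid > 7]
13. n7.env = true  [S.depth == true]
14. n7.hot = 30  [30]
15. n8.fin = "kn"  ["kn"]
16. n8.lab = -5  [-5]
17. n9.ok = 22  [terminal]
18. n10.hot = 10  [terminal]
19. n8.idx = "knu"  [C.fin ++ "u"]
20. n11.off = "knuq"  [C.idx ++ "q"]
21. n12.hot = true  [terminal]
22. n11.mk = false  [g.hot == false]
23. n11.wid = 3  [3]
24. n13.idx = 22  [(if A.mk then D.hot else A.wid) + 19]
25. n14.hot = 21  [terminal]
26. n13.lab = "yv"  ["yv"]
27. n13.sig = 4  [b.hot + B.idx - 39]
28. n7.sig = true  [A.mk == false]
29. n15.env = true  [D₀.sig == true]
30. n15.hot = 4  [4]
31. n16.hot = 4  [terminal]
32. n17.hot = true  [terminal]
33. n18.off = "pr"  ["pr"]
34. n19.hot = 9  [terminal]
35. n18.mk = true  [true]
36. n18.wid = -8  [b.hot - 17]
37. n15.sig = false  [D.env == false]
38. n0.val = true  [D₁.sig and S.lab]
39. n0.off = false  [not D₁.sig]

4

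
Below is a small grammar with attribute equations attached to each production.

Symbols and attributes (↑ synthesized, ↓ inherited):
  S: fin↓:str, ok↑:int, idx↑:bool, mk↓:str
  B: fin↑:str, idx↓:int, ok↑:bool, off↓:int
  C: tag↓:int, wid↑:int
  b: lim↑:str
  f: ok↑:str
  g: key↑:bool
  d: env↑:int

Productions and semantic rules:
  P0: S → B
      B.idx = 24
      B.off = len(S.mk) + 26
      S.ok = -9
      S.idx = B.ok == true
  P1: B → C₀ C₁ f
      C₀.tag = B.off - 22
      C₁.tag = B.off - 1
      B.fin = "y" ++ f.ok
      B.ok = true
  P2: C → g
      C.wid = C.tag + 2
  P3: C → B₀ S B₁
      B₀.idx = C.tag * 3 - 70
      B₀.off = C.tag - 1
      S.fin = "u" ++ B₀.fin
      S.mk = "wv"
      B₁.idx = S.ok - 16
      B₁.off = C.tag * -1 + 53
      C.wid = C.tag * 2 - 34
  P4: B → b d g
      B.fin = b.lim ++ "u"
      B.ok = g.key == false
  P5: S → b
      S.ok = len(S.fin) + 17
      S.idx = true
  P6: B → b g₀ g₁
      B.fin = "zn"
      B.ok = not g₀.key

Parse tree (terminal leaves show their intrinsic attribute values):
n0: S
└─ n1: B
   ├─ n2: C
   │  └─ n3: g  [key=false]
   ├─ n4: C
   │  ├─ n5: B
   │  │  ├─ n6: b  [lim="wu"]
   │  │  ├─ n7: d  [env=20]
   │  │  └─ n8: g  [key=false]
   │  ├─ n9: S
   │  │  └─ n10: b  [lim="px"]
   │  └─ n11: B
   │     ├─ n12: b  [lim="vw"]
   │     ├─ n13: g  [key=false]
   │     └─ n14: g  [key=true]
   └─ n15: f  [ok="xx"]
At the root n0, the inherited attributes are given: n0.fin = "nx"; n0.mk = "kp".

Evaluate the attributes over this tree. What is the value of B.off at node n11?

26

1. n0.fin = "nx"  [given at root]
2. n0.mk = "kp"  [given at root]
3. n1.idx = 24  [24]
4. n1.off = 28  [len(S.mk) + 26]
5. n2.tag = 6  [B.off - 22]
6. n3.key = false  [terminal]
7. n2.wid = 8  [C.tag + 2]
8. n4.tag = 27  [B.off - 1]
9. n5.idx = 11  [C.tag * 3 - 70]
10. n5.off = 26  [C.tag - 1]
11. n6.lim = "wu"  [terminal]
12. n7.env = 20  [terminal]
13. n8.key = false  [terminal]
14. n5.fin = "wuu"  [b.lim ++ "u"]
15. n5.ok = true  [g.key == false]
16. n9.fin = "uwuu"  ["u" ++ B₀.fin]
17. n9.mk = "wv"  ["wv"]
18. n10.lim = "px"  [terminal]
19. n9.ok = 21  [len(S.fin) + 17]
20. n9.idx = true  [true]
21. n11.idx = 5  [S.ok - 16]
22. n11.off = 26  [C.tag * -1 + 53]
23. n12.lim = "vw"  [terminal]
24. n13.key = false  [terminal]
25. n14.key = true  [terminal]
26. n11.fin = "zn"  ["zn"]
27. n11.ok = true  [not g₀.key]
28. n4.wid = 20  [C.tag * 2 - 34]
29. n15.ok = "xx"  [terminal]
30. n1.fin = "yxx"  ["y" ++ f.ok]
31. n1.ok = true  [true]
32. n0.ok = -9  [-9]
33. n0.idx = true  [B.ok == true]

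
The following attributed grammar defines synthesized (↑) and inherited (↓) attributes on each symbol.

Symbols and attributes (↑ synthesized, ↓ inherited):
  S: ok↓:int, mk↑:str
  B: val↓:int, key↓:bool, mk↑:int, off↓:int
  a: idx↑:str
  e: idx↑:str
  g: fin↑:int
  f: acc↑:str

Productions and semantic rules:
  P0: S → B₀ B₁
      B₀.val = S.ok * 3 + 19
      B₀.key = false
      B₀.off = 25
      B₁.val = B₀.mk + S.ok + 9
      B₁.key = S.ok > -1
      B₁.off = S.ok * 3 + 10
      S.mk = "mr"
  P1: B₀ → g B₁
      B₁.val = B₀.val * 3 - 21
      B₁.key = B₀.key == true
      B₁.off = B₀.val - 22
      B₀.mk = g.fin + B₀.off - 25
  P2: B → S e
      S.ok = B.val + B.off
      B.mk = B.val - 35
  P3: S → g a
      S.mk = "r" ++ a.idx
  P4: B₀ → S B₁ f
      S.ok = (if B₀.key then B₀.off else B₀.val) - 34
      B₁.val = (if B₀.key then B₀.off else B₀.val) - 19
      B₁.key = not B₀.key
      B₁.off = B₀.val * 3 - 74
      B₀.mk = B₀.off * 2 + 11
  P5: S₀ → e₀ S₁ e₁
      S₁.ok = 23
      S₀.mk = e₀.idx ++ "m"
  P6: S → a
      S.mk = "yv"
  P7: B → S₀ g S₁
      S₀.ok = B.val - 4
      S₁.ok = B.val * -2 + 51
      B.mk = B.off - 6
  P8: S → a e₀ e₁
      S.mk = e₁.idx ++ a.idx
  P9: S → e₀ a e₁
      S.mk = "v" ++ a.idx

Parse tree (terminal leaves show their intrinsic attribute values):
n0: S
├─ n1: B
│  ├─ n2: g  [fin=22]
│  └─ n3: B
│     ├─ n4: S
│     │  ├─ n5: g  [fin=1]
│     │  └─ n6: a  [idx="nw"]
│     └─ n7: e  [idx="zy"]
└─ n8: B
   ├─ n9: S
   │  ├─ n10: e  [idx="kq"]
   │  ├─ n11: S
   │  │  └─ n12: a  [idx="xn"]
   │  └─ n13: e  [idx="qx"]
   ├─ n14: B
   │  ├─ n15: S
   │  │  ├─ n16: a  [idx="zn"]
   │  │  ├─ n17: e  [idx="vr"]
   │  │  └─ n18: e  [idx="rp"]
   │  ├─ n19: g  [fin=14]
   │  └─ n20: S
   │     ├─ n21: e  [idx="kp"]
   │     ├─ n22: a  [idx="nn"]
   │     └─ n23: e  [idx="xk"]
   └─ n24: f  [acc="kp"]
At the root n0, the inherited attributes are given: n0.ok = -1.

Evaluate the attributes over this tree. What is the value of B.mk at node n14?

1. n0.ok = -1  [given at root]
2. n1.val = 16  [S.ok * 3 + 19]
3. n1.key = false  [false]
4. n1.off = 25  [25]
5. n2.fin = 22  [terminal]
6. n3.val = 27  [B₀.val * 3 - 21]
7. n3.key = false  [B₀.key == true]
8. n3.off = -6  [B₀.val - 22]
9. n4.ok = 21  [B.val + B.off]
10. n5.fin = 1  [terminal]
11. n6.idx = "nw"  [terminal]
12. n4.mk = "rnw"  ["r" ++ a.idx]
13. n7.idx = "zy"  [terminal]
14. n3.mk = -8  [B.val - 35]
15. n1.mk = 22  [g.fin + B₀.off - 25]
16. n8.val = 30  [B₀.mk + S.ok + 9]
17. n8.key = false  [S.ok > -1]
18. n8.off = 7  [S.ok * 3 + 10]
19. n9.ok = -4  [(if B₀.key then B₀.off else B₀.val) - 34]
20. n10.idx = "kq"  [terminal]
21. n11.ok = 23  [23]
22. n12.idx = "xn"  [terminal]
23. n11.mk = "yv"  ["yv"]
24. n13.idx = "qx"  [terminal]
25. n9.mk = "kqm"  [e₀.idx ++ "m"]
26. n14.val = 11  [(if B₀.key then B₀.off else B₀.val) - 19]
27. n14.key = true  [not B₀.key]
28. n14.off = 16  [B₀.val * 3 - 74]
29. n15.ok = 7  [B.val - 4]
30. n16.idx = "zn"  [terminal]
31. n17.idx = "vr"  [terminal]
32. n18.idx = "rp"  [terminal]
33. n15.mk = "rpzn"  [e₁.idx ++ a.idx]
34. n19.fin = 14  [terminal]
35. n20.ok = 29  [B.val * -2 + 51]
36. n21.idx = "kp"  [terminal]
37. n22.idx = "nn"  [terminal]
38. n23.idx = "xk"  [terminal]
39. n20.mk = "vnn"  ["v" ++ a.idx]
40. n14.mk = 10  [B.off - 6]
41. n24.acc = "kp"  [terminal]
42. n8.mk = 25  [B₀.off * 2 + 11]
43. n0.mk = "mr"  ["mr"]

10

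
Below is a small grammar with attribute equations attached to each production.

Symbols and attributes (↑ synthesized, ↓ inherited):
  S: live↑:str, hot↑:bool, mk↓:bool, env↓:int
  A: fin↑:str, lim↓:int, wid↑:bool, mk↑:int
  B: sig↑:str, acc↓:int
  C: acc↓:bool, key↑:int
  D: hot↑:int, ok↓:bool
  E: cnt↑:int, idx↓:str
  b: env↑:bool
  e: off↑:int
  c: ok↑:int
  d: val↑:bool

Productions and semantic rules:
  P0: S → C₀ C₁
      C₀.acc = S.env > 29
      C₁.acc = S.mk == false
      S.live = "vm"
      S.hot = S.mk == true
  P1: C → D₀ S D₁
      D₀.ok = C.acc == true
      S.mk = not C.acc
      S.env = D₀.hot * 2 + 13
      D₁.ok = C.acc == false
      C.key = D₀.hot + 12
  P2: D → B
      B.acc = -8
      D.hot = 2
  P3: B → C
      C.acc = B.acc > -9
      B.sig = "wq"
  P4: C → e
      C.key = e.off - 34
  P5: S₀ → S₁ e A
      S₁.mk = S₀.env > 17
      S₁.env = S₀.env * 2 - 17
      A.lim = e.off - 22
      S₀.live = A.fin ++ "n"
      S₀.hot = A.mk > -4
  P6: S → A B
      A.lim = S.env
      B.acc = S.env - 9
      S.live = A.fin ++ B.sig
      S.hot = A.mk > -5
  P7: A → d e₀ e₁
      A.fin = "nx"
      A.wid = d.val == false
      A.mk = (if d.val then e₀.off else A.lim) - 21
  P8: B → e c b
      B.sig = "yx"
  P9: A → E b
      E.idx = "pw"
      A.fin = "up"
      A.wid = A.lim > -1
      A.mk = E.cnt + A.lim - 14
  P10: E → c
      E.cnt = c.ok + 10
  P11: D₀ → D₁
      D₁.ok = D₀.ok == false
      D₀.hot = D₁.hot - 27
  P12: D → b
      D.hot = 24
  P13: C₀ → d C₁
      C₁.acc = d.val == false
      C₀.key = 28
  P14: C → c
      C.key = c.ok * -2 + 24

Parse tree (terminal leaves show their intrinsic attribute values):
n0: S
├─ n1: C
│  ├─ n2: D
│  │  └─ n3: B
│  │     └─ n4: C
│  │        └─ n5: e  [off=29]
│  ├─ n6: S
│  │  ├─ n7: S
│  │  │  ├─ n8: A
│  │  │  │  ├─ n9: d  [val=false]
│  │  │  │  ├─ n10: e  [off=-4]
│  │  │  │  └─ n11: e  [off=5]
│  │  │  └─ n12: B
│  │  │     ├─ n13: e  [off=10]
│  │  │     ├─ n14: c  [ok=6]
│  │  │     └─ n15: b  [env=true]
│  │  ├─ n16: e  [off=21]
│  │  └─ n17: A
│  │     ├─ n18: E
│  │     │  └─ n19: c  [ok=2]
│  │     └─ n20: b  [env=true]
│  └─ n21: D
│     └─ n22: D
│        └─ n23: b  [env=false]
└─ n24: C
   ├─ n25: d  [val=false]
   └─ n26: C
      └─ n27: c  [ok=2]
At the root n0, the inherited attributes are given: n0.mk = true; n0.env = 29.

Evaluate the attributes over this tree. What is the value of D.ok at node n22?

false

1. n0.mk = true  [given at root]
2. n0.env = 29  [given at root]
3. n1.acc = false  [S.env > 29]
4. n2.ok = false  [C.acc == true]
5. n3.acc = -8  [-8]
6. n4.acc = true  [B.acc > -9]
7. n5.off = 29  [terminal]
8. n4.key = -5  [e.off - 34]
9. n3.sig = "wq"  ["wq"]
10. n2.hot = 2  [2]
11. n6.mk = true  [not C.acc]
12. n6.env = 17  [D₀.hot * 2 + 13]
13. n7.mk = false  [S₀.env > 17]
14. n7.env = 17  [S₀.env * 2 - 17]
15. n8.lim = 17  [S.env]
16. n9.val = false  [terminal]
17. n10.off = -4  [terminal]
18. n11.off = 5  [terminal]
19. n8.fin = "nx"  ["nx"]
20. n8.wid = true  [d.val == false]
21. n8.mk = -4  [(if d.val then e₀.off else A.lim) - 21]
22. n12.acc = 8  [S.env - 9]
23. n13.off = 10  [terminal]
24. n14.ok = 6  [terminal]
25. n15.env = true  [terminal]
26. n12.sig = "yx"  ["yx"]
27. n7.live = "nxyx"  [A.fin ++ B.sig]
28. n7.hot = true  [A.mk > -5]
29. n16.off = 21  [terminal]
30. n17.lim = -1  [e.off - 22]
31. n18.idx = "pw"  ["pw"]
32. n19.ok = 2  [terminal]
33. n18.cnt = 12  [c.ok + 10]
34. n20.env = true  [terminal]
35. n17.fin = "up"  ["up"]
36. n17.wid = false  [A.lim > -1]
37. n17.mk = -3  [E.cnt + A.lim - 14]
38. n6.live = "upn"  [A.fin ++ "n"]
39. n6.hot = true  [A.mk > -4]
40. n21.ok = true  [C.acc == false]
41. n22.ok = false  [D₀.ok == false]
42. n23.env = false  [terminal]
43. n22.hot = 24  [24]
44. n21.hot = -3  [D₁.hot - 27]
45. n1.key = 14  [D₀.hot + 12]
46. n24.acc = false  [S.mk == false]
47. n25.val = false  [terminal]
48. n26.acc = true  [d.val == false]
49. n27.ok = 2  [terminal]
50. n26.key = 20  [c.ok * -2 + 24]
51. n24.key = 28  [28]
52. n0.live = "vm"  ["vm"]
53. n0.hot = true  [S.mk == true]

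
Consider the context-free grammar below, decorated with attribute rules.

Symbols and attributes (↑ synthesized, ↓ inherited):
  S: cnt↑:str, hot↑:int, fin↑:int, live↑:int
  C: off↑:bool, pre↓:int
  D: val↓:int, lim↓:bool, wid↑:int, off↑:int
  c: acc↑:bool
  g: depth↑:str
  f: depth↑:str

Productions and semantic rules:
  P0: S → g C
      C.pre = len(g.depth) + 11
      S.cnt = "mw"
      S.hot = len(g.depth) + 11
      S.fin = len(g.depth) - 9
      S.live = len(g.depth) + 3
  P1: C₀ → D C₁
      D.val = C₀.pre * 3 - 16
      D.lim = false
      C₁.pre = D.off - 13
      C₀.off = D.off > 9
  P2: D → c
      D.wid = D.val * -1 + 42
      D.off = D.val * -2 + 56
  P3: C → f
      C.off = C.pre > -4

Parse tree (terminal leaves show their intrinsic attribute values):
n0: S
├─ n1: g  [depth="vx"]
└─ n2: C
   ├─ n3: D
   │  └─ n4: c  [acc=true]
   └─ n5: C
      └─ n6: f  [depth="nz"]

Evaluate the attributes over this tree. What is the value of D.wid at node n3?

1. n1.depth = "vx"  [terminal]
2. n2.pre = 13  [len(g.depth) + 11]
3. n3.val = 23  [C₀.pre * 3 - 16]
4. n3.lim = false  [false]
5. n4.acc = true  [terminal]
6. n3.wid = 19  [D.val * -1 + 42]
7. n3.off = 10  [D.val * -2 + 56]
8. n5.pre = -3  [D.off - 13]
9. n6.depth = "nz"  [terminal]
10. n5.off = true  [C.pre > -4]
11. n2.off = true  [D.off > 9]
12. n0.cnt = "mw"  ["mw"]
13. n0.hot = 13  [len(g.depth) + 11]
14. n0.fin = -7  [len(g.depth) - 9]
15. n0.live = 5  [len(g.depth) + 3]

19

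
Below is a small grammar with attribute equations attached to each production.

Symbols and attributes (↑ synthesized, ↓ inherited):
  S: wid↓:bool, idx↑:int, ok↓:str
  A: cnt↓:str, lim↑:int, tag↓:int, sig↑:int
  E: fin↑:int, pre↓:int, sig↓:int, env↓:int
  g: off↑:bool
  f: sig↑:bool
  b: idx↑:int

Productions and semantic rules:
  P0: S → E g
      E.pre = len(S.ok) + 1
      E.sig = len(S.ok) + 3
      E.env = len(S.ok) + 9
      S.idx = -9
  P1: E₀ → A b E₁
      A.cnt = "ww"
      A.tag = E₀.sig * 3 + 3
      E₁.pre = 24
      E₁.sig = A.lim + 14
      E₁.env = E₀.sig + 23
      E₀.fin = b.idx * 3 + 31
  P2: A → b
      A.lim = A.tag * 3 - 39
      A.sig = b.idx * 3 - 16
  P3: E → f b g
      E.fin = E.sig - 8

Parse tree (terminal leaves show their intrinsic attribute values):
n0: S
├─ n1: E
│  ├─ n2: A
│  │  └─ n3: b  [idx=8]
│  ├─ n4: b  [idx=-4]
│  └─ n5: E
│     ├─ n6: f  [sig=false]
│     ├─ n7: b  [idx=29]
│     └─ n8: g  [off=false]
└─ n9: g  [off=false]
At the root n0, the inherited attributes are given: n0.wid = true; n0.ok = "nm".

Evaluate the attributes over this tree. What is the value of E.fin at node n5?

21

1. n0.wid = true  [given at root]
2. n0.ok = "nm"  [given at root]
3. n1.pre = 3  [len(S.ok) + 1]
4. n1.sig = 5  [len(S.ok) + 3]
5. n1.env = 11  [len(S.ok) + 9]
6. n2.cnt = "ww"  ["ww"]
7. n2.tag = 18  [E₀.sig * 3 + 3]
8. n3.idx = 8  [terminal]
9. n2.lim = 15  [A.tag * 3 - 39]
10. n2.sig = 8  [b.idx * 3 - 16]
11. n4.idx = -4  [terminal]
12. n5.pre = 24  [24]
13. n5.sig = 29  [A.lim + 14]
14. n5.env = 28  [E₀.sig + 23]
15. n6.sig = false  [terminal]
16. n7.idx = 29  [terminal]
17. n8.off = false  [terminal]
18. n5.fin = 21  [E.sig - 8]
19. n1.fin = 19  [b.idx * 3 + 31]
20. n9.off = false  [terminal]
21. n0.idx = -9  [-9]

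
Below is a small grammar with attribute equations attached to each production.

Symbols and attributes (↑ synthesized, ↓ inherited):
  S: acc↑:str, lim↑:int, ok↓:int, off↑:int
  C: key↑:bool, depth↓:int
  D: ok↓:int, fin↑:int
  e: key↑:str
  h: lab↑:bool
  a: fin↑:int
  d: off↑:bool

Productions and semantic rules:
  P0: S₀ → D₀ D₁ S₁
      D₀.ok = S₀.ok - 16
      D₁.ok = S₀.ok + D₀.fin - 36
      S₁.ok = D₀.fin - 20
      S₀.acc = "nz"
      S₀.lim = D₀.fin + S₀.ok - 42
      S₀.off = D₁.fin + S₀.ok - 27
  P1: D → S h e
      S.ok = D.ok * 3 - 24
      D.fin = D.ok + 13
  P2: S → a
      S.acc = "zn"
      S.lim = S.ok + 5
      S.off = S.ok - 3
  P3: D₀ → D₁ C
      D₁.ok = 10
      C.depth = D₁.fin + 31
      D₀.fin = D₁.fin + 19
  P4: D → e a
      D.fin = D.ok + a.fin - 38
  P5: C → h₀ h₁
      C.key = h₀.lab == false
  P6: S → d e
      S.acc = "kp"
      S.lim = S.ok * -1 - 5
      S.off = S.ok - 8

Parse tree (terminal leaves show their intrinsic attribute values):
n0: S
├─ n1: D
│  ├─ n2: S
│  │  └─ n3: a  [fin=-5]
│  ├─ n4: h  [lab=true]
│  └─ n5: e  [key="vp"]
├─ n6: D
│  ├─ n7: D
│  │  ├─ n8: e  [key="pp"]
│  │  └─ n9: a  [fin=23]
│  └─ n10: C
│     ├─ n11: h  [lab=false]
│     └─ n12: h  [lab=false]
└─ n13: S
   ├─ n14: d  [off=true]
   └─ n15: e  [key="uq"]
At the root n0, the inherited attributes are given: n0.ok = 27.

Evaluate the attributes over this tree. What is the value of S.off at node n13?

-4

1. n0.ok = 27  [given at root]
2. n1.ok = 11  [S₀.ok - 16]
3. n2.ok = 9  [D.ok * 3 - 24]
4. n3.fin = -5  [terminal]
5. n2.acc = "zn"  ["zn"]
6. n2.lim = 14  [S.ok + 5]
7. n2.off = 6  [S.ok - 3]
8. n4.lab = true  [terminal]
9. n5.key = "vp"  [terminal]
10. n1.fin = 24  [D.ok + 13]
11. n6.ok = 15  [S₀.ok + D₀.fin - 36]
12. n7.ok = 10  [10]
13. n8.key = "pp"  [terminal]
14. n9.fin = 23  [terminal]
15. n7.fin = -5  [D.ok + a.fin - 38]
16. n10.depth = 26  [D₁.fin + 31]
17. n11.lab = false  [terminal]
18. n12.lab = false  [terminal]
19. n10.key = true  [h₀.lab == false]
20. n6.fin = 14  [D₁.fin + 19]
21. n13.ok = 4  [D₀.fin - 20]
22. n14.off = true  [terminal]
23. n15.key = "uq"  [terminal]
24. n13.acc = "kp"  ["kp"]
25. n13.lim = -9  [S.ok * -1 - 5]
26. n13.off = -4  [S.ok - 8]
27. n0.acc = "nz"  ["nz"]
28. n0.lim = 9  [D₀.fin + S₀.ok - 42]
29. n0.off = 14  [D₁.fin + S₀.ok - 27]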